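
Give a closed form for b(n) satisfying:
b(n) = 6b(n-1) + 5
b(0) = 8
First-order linear non-homogeneous.
Homogeneous solution: b_h(n) = A·(6)^n.
Try constant particular solution b_p = K: K = 6K + 5 ⇒ K = -1.
General: b(n) = A·(6)^n - 1.
Apply b(0) = 8: A - 1 = 8 ⇒ A = 9.
So b(n) = 9 \cdot 6^{n} - 1.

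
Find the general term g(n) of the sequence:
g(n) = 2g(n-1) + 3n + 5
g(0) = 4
First-order linear with linear forcing.
Homogeneous solution: g_h(n) = A·(2)^n.
Try particular g_p(n) = pn + q. Substituting:
  pn + q = 2(p(n-1) + q) + 3n + 5.
Matching the n-coefficient: p = 2p + 3 ⇒ p = -3.
Matching constants: q = -2p + 2q + 5 ⇒ q = -11.
General: g(n) = A·(2)^n - 3 n - 11.
Apply g(0) = 4: A - 11 = 4 ⇒ A = 15.
So g(n) = 15 \cdot 2^{n} - 3 n - 11.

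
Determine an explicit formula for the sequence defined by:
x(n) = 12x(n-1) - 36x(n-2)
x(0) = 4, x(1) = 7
Characteristic equation: x² - 12x + 36 = 0, which is (x - (6))².
Repeated root r = 6.
General solution: x(n) = (A + Bn)·(6)^n.
From x(0) = 4: A = 4.
From x(1) = 7: (A + B)·(6) = 7 ⇒ B = - \frac{17}{6}.
So x(n) = \left(4 - \frac{17 n}{6}\right) \cdot (6)^n.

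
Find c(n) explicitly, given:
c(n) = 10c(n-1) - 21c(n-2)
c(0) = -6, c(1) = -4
Characteristic equation: x² - 10x + 21 = 0, which factors as (x - (3))(x - (7)) = 0.
Roots r₁ = 3, r₂ = 7 (distinct).
General solution: c(n) = A·(3)^n + B·(7)^n.
From c(0) = -6: A + B = -6.
From c(1) = -4: 3A + 7B = -4.
Solving: A = - \frac{19}{2}, B = \frac{7}{2}.
So c(n) = - \frac{19 \cdot 3^{n}}{2} + \frac{7 \cdot 7^{n}}{2}.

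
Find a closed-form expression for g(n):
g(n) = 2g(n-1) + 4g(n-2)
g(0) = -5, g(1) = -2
Characteristic equation: x² - 2x - 4 = 0.
Discriminant Δ = (2)² + 4·(4) = 20.
Roots r₁,₂ = (2 ± √20)/2, so r₁ = 1 + \sqrt{5}, r₂ = 1 - \sqrt{5}.
General solution: g(n) = A·r₁^n + B·r₂^n.
From the initial conditions, A + B = -5 and r₁A + r₂B = -2.
Since r₁ - r₂ = √20: A = (-2 - (-5)r₂)/√20 = - \frac{5}{2} + \frac{3 \sqrt{5}}{10}, and B = -5 - A = - \frac{5}{2} - \frac{3 \sqrt{5}}{10}.
So g(n) = \left(- \frac{5}{2} + \frac{3 \sqrt{5}}{10}\right)\left(1 + \sqrt{5}\right)^n + \left(- \frac{5}{2} - \frac{3 \sqrt{5}}{10}\right)\left(1 - \sqrt{5}\right)^n.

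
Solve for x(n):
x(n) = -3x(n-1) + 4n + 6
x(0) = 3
First-order linear with linear forcing.
Homogeneous solution: x_h(n) = A·(-3)^n.
Try particular x_p(n) = pn + q. Substituting:
  pn + q = -3(p(n-1) + q) + 4n + 6.
Matching the n-coefficient: p = -3p + 4 ⇒ p = 1.
Matching constants: q = 3p - 3q + 6 ⇒ q = \frac{9}{4}.
General: x(n) = A·(-3)^n + n + \frac{9}{4}.
Apply x(0) = 3: A + \frac{9}{4} = 3 ⇒ A = \frac{3}{4}.
So x(n) = \frac{3 \left(-3\right)^{n}}{4} + n + \frac{9}{4}.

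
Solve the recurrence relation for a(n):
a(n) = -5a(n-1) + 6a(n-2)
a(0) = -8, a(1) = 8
Characteristic equation: x² + 5x - 6 = 0, which factors as (x - (-6))(x - (1)) = 0.
Roots r₁ = -6, r₂ = 1 (distinct).
General solution: a(n) = A·(-6)^n + B·(1)^n.
From a(0) = -8: A + B = -8.
From a(1) = 8: -6A + B = 8.
Solving: A = - \frac{16}{7}, B = - \frac{40}{7}.
So a(n) = - \frac{16 \left(-6\right)^{n}}{7} - \frac{40}{7}.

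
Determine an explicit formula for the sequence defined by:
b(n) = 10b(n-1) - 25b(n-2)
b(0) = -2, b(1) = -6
Characteristic equation: x² - 10x + 25 = 0, which is (x - (5))².
Repeated root r = 5.
General solution: b(n) = (A + Bn)·(5)^n.
From b(0) = -2: A = -2.
From b(1) = -6: (A + B)·(5) = -6 ⇒ B = \frac{4}{5}.
So b(n) = \left(\frac{4 n}{5} - 2\right) \cdot (5)^n.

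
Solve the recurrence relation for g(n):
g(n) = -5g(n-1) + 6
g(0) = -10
First-order linear non-homogeneous.
Homogeneous solution: g_h(n) = A·(-5)^n.
Try constant particular solution g_p = K: K = -5K + 6 ⇒ K = 1.
General: g(n) = A·(-5)^n + 1.
Apply g(0) = -10: A + 1 = -10 ⇒ A = -11.
So g(n) = 1 - 11 \left(-5\right)^{n}.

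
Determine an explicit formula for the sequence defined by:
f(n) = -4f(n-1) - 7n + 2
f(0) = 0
First-order linear with linear forcing.
Homogeneous solution: f_h(n) = A·(-4)^n.
Try particular f_p(n) = pn + q. Substituting:
  pn + q = -4(p(n-1) + q) - 7n + 2.
Matching the n-coefficient: p = -4p - 7 ⇒ p = - \frac{7}{5}.
Matching constants: q = 4p - 4q + 2 ⇒ q = - \frac{18}{25}.
General: f(n) = A·(-4)^n - \frac{7 n}{5} - \frac{18}{25}.
Apply f(0) = 0: A - \frac{18}{25} = 0 ⇒ A = \frac{18}{25}.
So f(n) = \frac{18 \left(-4\right)^{n}}{25} - \frac{7 n}{5} - \frac{18}{25}.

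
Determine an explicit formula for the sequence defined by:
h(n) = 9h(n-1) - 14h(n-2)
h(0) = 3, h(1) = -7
Characteristic equation: x² - 9x + 14 = 0, which factors as (x - (7))(x - (2)) = 0.
Roots r₁ = 7, r₂ = 2 (distinct).
General solution: h(n) = A·(7)^n + B·(2)^n.
From h(0) = 3: A + B = 3.
From h(1) = -7: 7A + 2B = -7.
Solving: A = - \frac{13}{5}, B = \frac{28}{5}.
So h(n) = \frac{28 \cdot 2^{n}}{5} - \frac{13 \cdot 7^{n}}{5}.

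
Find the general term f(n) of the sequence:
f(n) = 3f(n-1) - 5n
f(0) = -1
First-order linear with linear forcing.
Homogeneous solution: f_h(n) = A·(3)^n.
Try particular f_p(n) = pn + q. Substituting:
  pn + q = 3(p(n-1) + q) - 5n.
Matching the n-coefficient: p = 3p - 5 ⇒ p = \frac{5}{2}.
Matching constants: q = -3p + 3q ⇒ q = \frac{15}{4}.
General: f(n) = A·(3)^n + \frac{5 n}{2} + \frac{15}{4}.
Apply f(0) = -1: A + \frac{15}{4} = -1 ⇒ A = - \frac{19}{4}.
So f(n) = - \frac{19 \cdot 3^{n}}{4} + \frac{5 n}{2} + \frac{15}{4}.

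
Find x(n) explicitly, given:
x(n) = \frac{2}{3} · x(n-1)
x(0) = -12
Pure geometric recurrence with ratio \frac{2}{3}.
By induction x(n) = x(0) · (\frac{2}{3})^n = - 12 \left(\frac{2}{3}\right)^{n}.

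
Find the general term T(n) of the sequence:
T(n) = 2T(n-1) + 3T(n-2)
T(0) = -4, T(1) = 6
Characteristic equation: x² - 2x - 3 = 0, which factors as (x - (-1))(x - (3)) = 0.
Roots r₁ = -1, r₂ = 3 (distinct).
General solution: T(n) = A·(-1)^n + B·(3)^n.
From T(0) = -4: A + B = -4.
From T(1) = 6: -A + 3B = 6.
Solving: A = - \frac{9}{2}, B = \frac{1}{2}.
So T(n) = - \frac{9 \left(-1\right)^{n}}{2} + \frac{3^{n}}{2}.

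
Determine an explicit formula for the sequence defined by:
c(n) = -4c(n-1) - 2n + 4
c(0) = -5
First-order linear with linear forcing.
Homogeneous solution: c_h(n) = A·(-4)^n.
Try particular c_p(n) = pn + q. Substituting:
  pn + q = -4(p(n-1) + q) - 2n + 4.
Matching the n-coefficient: p = -4p - 2 ⇒ p = - \frac{2}{5}.
Matching constants: q = 4p - 4q + 4 ⇒ q = \frac{12}{25}.
General: c(n) = A·(-4)^n - \frac{2 n}{5} + \frac{12}{25}.
Apply c(0) = -5: A + \frac{12}{25} = -5 ⇒ A = - \frac{137}{25}.
So c(n) = - \frac{137 \left(-4\right)^{n}}{25} - \frac{2 n}{5} + \frac{12}{25}.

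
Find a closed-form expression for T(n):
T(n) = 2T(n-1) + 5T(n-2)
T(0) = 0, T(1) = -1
Characteristic equation: x² - 2x - 5 = 0.
Discriminant Δ = (2)² + 4·(5) = 24.
Roots r₁,₂ = (2 ± √24)/2, so r₁ = 1 + \sqrt{6}, r₂ = 1 - \sqrt{6}.
General solution: T(n) = A·r₁^n + B·r₂^n.
From the initial conditions, A + B = 0 and r₁A + r₂B = -1.
Since r₁ - r₂ = √24: A = (-1 - (0)r₂)/√24 = - \frac{\sqrt{6}}{12}, and B = 0 - A = \frac{\sqrt{6}}{12}.
So T(n) = \left(- \frac{\sqrt{6}}{12}\right)\left(1 + \sqrt{6}\right)^n + \left(\frac{\sqrt{6}}{12}\right)\left(1 - \sqrt{6}\right)^n.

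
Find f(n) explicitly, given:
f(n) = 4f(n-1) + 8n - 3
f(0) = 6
First-order linear with linear forcing.
Homogeneous solution: f_h(n) = A·(4)^n.
Try particular f_p(n) = pn + q. Substituting:
  pn + q = 4(p(n-1) + q) + 8n - 3.
Matching the n-coefficient: p = 4p + 8 ⇒ p = - \frac{8}{3}.
Matching constants: q = -4p + 4q - 3 ⇒ q = - \frac{23}{9}.
General: f(n) = A·(4)^n - \frac{8 n}{3} - \frac{23}{9}.
Apply f(0) = 6: A - \frac{23}{9} = 6 ⇒ A = \frac{77}{9}.
So f(n) = \frac{77 \cdot 4^{n}}{9} - \frac{8 n}{3} - \frac{23}{9}.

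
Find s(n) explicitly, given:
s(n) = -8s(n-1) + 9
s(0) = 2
First-order linear non-homogeneous.
Homogeneous solution: s_h(n) = A·(-8)^n.
Try constant particular solution s_p = K: K = -8K + 9 ⇒ K = 1.
General: s(n) = A·(-8)^n + 1.
Apply s(0) = 2: A + 1 = 2 ⇒ A = 1.
So s(n) = \left(-8\right)^{n} + 1.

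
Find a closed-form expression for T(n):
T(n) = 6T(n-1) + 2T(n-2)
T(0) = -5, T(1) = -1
Characteristic equation: x² - 6x - 2 = 0.
Discriminant Δ = (6)² + 4·(2) = 44.
Roots r₁,₂ = (6 ± √44)/2, so r₁ = 3 + \sqrt{11}, r₂ = 3 - \sqrt{11}.
General solution: T(n) = A·r₁^n + B·r₂^n.
From the initial conditions, A + B = -5 and r₁A + r₂B = -1.
Since r₁ - r₂ = √44: A = (-1 - (-5)r₂)/√44 = - \frac{5}{2} + \frac{7 \sqrt{11}}{11}, and B = -5 - A = - \frac{5}{2} - \frac{7 \sqrt{11}}{11}.
So T(n) = \left(- \frac{5}{2} + \frac{7 \sqrt{11}}{11}\right)\left(3 + \sqrt{11}\right)^n + \left(- \frac{5}{2} - \frac{7 \sqrt{11}}{11}\right)\left(3 - \sqrt{11}\right)^n.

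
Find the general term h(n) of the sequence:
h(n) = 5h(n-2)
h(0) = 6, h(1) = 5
Characteristic equation: x² - 5 = 0.
Discriminant Δ = (0)² + 4·(5) = 20.
Roots r₁,₂ = (0 ± √20)/2, so r₁ = \sqrt{5}, r₂ = - \sqrt{5}.
General solution: h(n) = A·r₁^n + B·r₂^n.
From the initial conditions, A + B = 6 and r₁A + r₂B = 5.
Since r₁ - r₂ = √20: A = (5 - (6)r₂)/√20 = \frac{\sqrt{5}}{2} + 3, and B = 6 - A = 3 - \frac{\sqrt{5}}{2}.
So h(n) = \left(\frac{\sqrt{5}}{2} + 3\right)\left(\sqrt{5}\right)^n + \left(3 - \frac{\sqrt{5}}{2}\right)\left(- \sqrt{5}\right)^n.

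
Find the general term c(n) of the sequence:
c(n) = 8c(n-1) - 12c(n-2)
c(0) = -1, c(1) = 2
Characteristic equation: x² - 8x + 12 = 0, which factors as (x - (2))(x - (6)) = 0.
Roots r₁ = 2, r₂ = 6 (distinct).
General solution: c(n) = A·(2)^n + B·(6)^n.
From c(0) = -1: A + B = -1.
From c(1) = 2: 2A + 6B = 2.
Solving: A = -2, B = 1.
So c(n) = - 2 \cdot 2^{n} + 6^{n}.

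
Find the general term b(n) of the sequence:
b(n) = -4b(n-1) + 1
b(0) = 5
First-order linear non-homogeneous.
Homogeneous solution: b_h(n) = A·(-4)^n.
Try constant particular solution b_p = K: K = -4K + 1 ⇒ K = \frac{1}{5}.
General: b(n) = A·(-4)^n + \frac{1}{5}.
Apply b(0) = 5: A + \frac{1}{5} = 5 ⇒ A = \frac{24}{5}.
So b(n) = \frac{24 \left(-4\right)^{n}}{5} + \frac{1}{5}.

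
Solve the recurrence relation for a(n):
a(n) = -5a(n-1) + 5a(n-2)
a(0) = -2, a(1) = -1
Characteristic equation: x² + 5x - 5 = 0.
Discriminant Δ = (-5)² + 4·(5) = 45.
Roots r₁,₂ = (-5 ± √45)/2, so r₁ = - \frac{5}{2} + \frac{3 \sqrt{5}}{2}, r₂ = - \frac{3 \sqrt{5}}{2} - \frac{5}{2}.
General solution: a(n) = A·r₁^n + B·r₂^n.
From the initial conditions, A + B = -2 and r₁A + r₂B = -1.
Since r₁ - r₂ = √45: A = (-1 - (-2)r₂)/√45 = -1 - \frac{2 \sqrt{5}}{5}, and B = -2 - A = -1 + \frac{2 \sqrt{5}}{5}.
So a(n) = \left(-1 - \frac{2 \sqrt{5}}{5}\right)\left(- \frac{5}{2} + \frac{3 \sqrt{5}}{2}\right)^n + \left(-1 + \frac{2 \sqrt{5}}{5}\right)\left(- \frac{3 \sqrt{5}}{2} - \frac{5}{2}\right)^n.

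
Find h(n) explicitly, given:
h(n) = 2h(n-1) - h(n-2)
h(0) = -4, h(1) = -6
Characteristic equation: x² - 2x + 1 = 0, which is (x - (1))².
Repeated root r = 1.
General solution: h(n) = (A + Bn)·(1)^n.
From h(0) = -4: A = -4.
From h(1) = -6: (A + B)·(1) = -6 ⇒ B = -2.
So h(n) = \left(- 2 n - 4\right) \cdot (1)^n.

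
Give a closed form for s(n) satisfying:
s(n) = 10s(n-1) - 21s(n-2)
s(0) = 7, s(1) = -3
Characteristic equation: x² - 10x + 21 = 0, which factors as (x - (3))(x - (7)) = 0.
Roots r₁ = 3, r₂ = 7 (distinct).
General solution: s(n) = A·(3)^n + B·(7)^n.
From s(0) = 7: A + B = 7.
From s(1) = -3: 3A + 7B = -3.
Solving: A = 13, B = -6.
So s(n) = 13 \cdot 3^{n} - 6 \cdot 7^{n}.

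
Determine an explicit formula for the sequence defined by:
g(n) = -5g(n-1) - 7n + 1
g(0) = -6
First-order linear with linear forcing.
Homogeneous solution: g_h(n) = A·(-5)^n.
Try particular g_p(n) = pn + q. Substituting:
  pn + q = -5(p(n-1) + q) - 7n + 1.
Matching the n-coefficient: p = -5p - 7 ⇒ p = - \frac{7}{6}.
Matching constants: q = 5p - 5q + 1 ⇒ q = - \frac{29}{36}.
General: g(n) = A·(-5)^n - \frac{7 n}{6} - \frac{29}{36}.
Apply g(0) = -6: A - \frac{29}{36} = -6 ⇒ A = - \frac{187}{36}.
So g(n) = - \frac{187 \left(-5\right)^{n}}{36} - \frac{7 n}{6} - \frac{29}{36}.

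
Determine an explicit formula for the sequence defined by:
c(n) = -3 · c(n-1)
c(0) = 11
Pure geometric recurrence with ratio -3.
By induction c(n) = c(0) · (-3)^n = 11 \left(-3\right)^{n}.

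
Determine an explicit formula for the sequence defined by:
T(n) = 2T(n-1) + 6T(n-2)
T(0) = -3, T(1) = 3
Characteristic equation: x² - 2x - 6 = 0.
Discriminant Δ = (2)² + 4·(6) = 28.
Roots r₁,₂ = (2 ± √28)/2, so r₁ = 1 + \sqrt{7}, r₂ = 1 - \sqrt{7}.
General solution: T(n) = A·r₁^n + B·r₂^n.
From the initial conditions, A + B = -3 and r₁A + r₂B = 3.
Since r₁ - r₂ = √28: A = (3 - (-3)r₂)/√28 = - \frac{3}{2} + \frac{3 \sqrt{7}}{7}, and B = -3 - A = - \frac{3}{2} - \frac{3 \sqrt{7}}{7}.
So T(n) = \left(- \frac{3}{2} + \frac{3 \sqrt{7}}{7}\right)\left(1 + \sqrt{7}\right)^n + \left(- \frac{3}{2} - \frac{3 \sqrt{7}}{7}\right)\left(1 - \sqrt{7}\right)^n.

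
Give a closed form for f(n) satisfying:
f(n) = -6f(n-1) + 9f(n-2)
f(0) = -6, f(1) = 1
Characteristic equation: x² + 6x - 9 = 0.
Discriminant Δ = (-6)² + 4·(9) = 72.
Roots r₁,₂ = (-6 ± √72)/2, so r₁ = -3 + 3 \sqrt{2}, r₂ = - 3 \sqrt{2} - 3.
General solution: f(n) = A·r₁^n + B·r₂^n.
From the initial conditions, A + B = -6 and r₁A + r₂B = 1.
Since r₁ - r₂ = √72: A = (1 - (-6)r₂)/√72 = -3 - \frac{17 \sqrt{2}}{12}, and B = -6 - A = -3 + \frac{17 \sqrt{2}}{12}.
So f(n) = \left(-3 - \frac{17 \sqrt{2}}{12}\right)\left(-3 + 3 \sqrt{2}\right)^n + \left(-3 + \frac{17 \sqrt{2}}{12}\right)\left(- 3 \sqrt{2} - 3\right)^n.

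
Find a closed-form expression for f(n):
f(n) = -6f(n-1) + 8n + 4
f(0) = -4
First-order linear with linear forcing.
Homogeneous solution: f_h(n) = A·(-6)^n.
Try particular f_p(n) = pn + q. Substituting:
  pn + q = -6(p(n-1) + q) + 8n + 4.
Matching the n-coefficient: p = -6p + 8 ⇒ p = \frac{8}{7}.
Matching constants: q = 6p - 6q + 4 ⇒ q = \frac{76}{49}.
General: f(n) = A·(-6)^n + \frac{8 n}{7} + \frac{76}{49}.
Apply f(0) = -4: A + \frac{76}{49} = -4 ⇒ A = - \frac{272}{49}.
So f(n) = - \frac{272 \left(-6\right)^{n}}{49} + \frac{8 n}{7} + \frac{76}{49}.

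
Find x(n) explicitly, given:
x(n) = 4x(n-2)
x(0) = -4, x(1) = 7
Characteristic equation: x² - 4 = 0, which factors as (x - (-2))(x - (2)) = 0.
Roots r₁ = -2, r₂ = 2 (distinct).
General solution: x(n) = A·(-2)^n + B·(2)^n.
From x(0) = -4: A + B = -4.
From x(1) = 7: -2A + 2B = 7.
Solving: A = - \frac{15}{4}, B = - \frac{1}{4}.
So x(n) = - \frac{15 \left(-2\right)^{n}}{4} - \frac{2^{n}}{4}.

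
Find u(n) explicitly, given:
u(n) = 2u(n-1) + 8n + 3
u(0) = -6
First-order linear with linear forcing.
Homogeneous solution: u_h(n) = A·(2)^n.
Try particular u_p(n) = pn + q. Substituting:
  pn + q = 2(p(n-1) + q) + 8n + 3.
Matching the n-coefficient: p = 2p + 8 ⇒ p = -8.
Matching constants: q = -2p + 2q + 3 ⇒ q = -19.
General: u(n) = A·(2)^n - 8 n - 19.
Apply u(0) = -6: A - 19 = -6 ⇒ A = 13.
So u(n) = 13 \cdot 2^{n} - 8 n - 19.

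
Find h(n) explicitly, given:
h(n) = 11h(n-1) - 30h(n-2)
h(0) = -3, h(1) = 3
Characteristic equation: x² - 11x + 30 = 0, which factors as (x - (6))(x - (5)) = 0.
Roots r₁ = 6, r₂ = 5 (distinct).
General solution: h(n) = A·(6)^n + B·(5)^n.
From h(0) = -3: A + B = -3.
From h(1) = 3: 6A + 5B = 3.
Solving: A = 18, B = -21.
So h(n) = - 21 \cdot 5^{n} + 18 \cdot 6^{n}.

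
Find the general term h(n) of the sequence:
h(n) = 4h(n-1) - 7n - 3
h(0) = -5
First-order linear with linear forcing.
Homogeneous solution: h_h(n) = A·(4)^n.
Try particular h_p(n) = pn + q. Substituting:
  pn + q = 4(p(n-1) + q) - 7n - 3.
Matching the n-coefficient: p = 4p - 7 ⇒ p = \frac{7}{3}.
Matching constants: q = -4p + 4q - 3 ⇒ q = \frac{37}{9}.
General: h(n) = A·(4)^n + \frac{7 n}{3} + \frac{37}{9}.
Apply h(0) = -5: A + \frac{37}{9} = -5 ⇒ A = - \frac{82}{9}.
So h(n) = - \frac{82 \cdot 4^{n}}{9} + \frac{7 n}{3} + \frac{37}{9}.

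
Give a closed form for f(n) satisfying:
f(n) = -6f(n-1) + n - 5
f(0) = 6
First-order linear with linear forcing.
Homogeneous solution: f_h(n) = A·(-6)^n.
Try particular f_p(n) = pn + q. Substituting:
  pn + q = -6(p(n-1) + q) + n - 5.
Matching the n-coefficient: p = -6p + 1 ⇒ p = \frac{1}{7}.
Matching constants: q = 6p - 6q - 5 ⇒ q = - \frac{29}{49}.
General: f(n) = A·(-6)^n + \frac{n}{7} - \frac{29}{49}.
Apply f(0) = 6: A - \frac{29}{49} = 6 ⇒ A = \frac{323}{49}.
So f(n) = \frac{323 \left(-6\right)^{n}}{49} + \frac{n}{7} - \frac{29}{49}.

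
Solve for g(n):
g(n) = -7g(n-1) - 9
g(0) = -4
First-order linear non-homogeneous.
Homogeneous solution: g_h(n) = A·(-7)^n.
Try constant particular solution g_p = K: K = -7K - 9 ⇒ K = - \frac{9}{8}.
General: g(n) = A·(-7)^n - \frac{9}{8}.
Apply g(0) = -4: A - \frac{9}{8} = -4 ⇒ A = - \frac{23}{8}.
So g(n) = - \frac{23 \left(-7\right)^{n}}{8} - \frac{9}{8}.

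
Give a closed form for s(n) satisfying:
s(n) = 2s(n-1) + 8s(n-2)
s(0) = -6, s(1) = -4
Characteristic equation: x² - 2x - 8 = 0, which factors as (x - (4))(x - (-2)) = 0.
Roots r₁ = 4, r₂ = -2 (distinct).
General solution: s(n) = A·(4)^n + B·(-2)^n.
From s(0) = -6: A + B = -6.
From s(1) = -4: 4A - 2B = -4.
Solving: A = - \frac{8}{3}, B = - \frac{10}{3}.
So s(n) = - \frac{10 \left(-2\right)^{n}}{3} - \frac{8 \cdot 4^{n}}{3}.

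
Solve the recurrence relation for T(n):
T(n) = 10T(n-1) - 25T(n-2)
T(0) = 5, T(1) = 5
Characteristic equation: x² - 10x + 25 = 0, which is (x - (5))².
Repeated root r = 5.
General solution: T(n) = (A + Bn)·(5)^n.
From T(0) = 5: A = 5.
From T(1) = 5: (A + B)·(5) = 5 ⇒ B = -4.
So T(n) = \left(5 - 4 n\right) \cdot (5)^n.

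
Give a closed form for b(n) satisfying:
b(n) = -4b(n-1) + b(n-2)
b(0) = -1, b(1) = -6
Characteristic equation: x² + 4x - 1 = 0.
Discriminant Δ = (-4)² + 4·(1) = 20.
Roots r₁,₂ = (-4 ± √20)/2, so r₁ = -2 + \sqrt{5}, r₂ = - \sqrt{5} - 2.
General solution: b(n) = A·r₁^n + B·r₂^n.
From the initial conditions, A + B = -1 and r₁A + r₂B = -6.
Since r₁ - r₂ = √20: A = (-6 - (-1)r₂)/√20 = - \frac{4 \sqrt{5}}{5} - \frac{1}{2}, and B = -1 - A = - \frac{1}{2} + \frac{4 \sqrt{5}}{5}.
So b(n) = \left(- \frac{4 \sqrt{5}}{5} - \frac{1}{2}\right)\left(-2 + \sqrt{5}\right)^n + \left(- \frac{1}{2} + \frac{4 \sqrt{5}}{5}\right)\left(- \sqrt{5} - 2\right)^n.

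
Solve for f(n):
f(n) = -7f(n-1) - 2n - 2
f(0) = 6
First-order linear with linear forcing.
Homogeneous solution: f_h(n) = A·(-7)^n.
Try particular f_p(n) = pn + q. Substituting:
  pn + q = -7(p(n-1) + q) - 2n - 2.
Matching the n-coefficient: p = -7p - 2 ⇒ p = - \frac{1}{4}.
Matching constants: q = 7p - 7q - 2 ⇒ q = - \frac{15}{32}.
General: f(n) = A·(-7)^n - \frac{n}{4} - \frac{15}{32}.
Apply f(0) = 6: A - \frac{15}{32} = 6 ⇒ A = \frac{207}{32}.
So f(n) = \frac{207 \left(-7\right)^{n}}{32} - \frac{n}{4} - \frac{15}{32}.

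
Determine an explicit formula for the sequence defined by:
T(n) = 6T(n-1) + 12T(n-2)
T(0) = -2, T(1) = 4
Characteristic equation: x² - 6x - 12 = 0.
Discriminant Δ = (6)² + 4·(12) = 84.
Roots r₁,₂ = (6 ± √84)/2, so r₁ = 3 + \sqrt{21}, r₂ = 3 - \sqrt{21}.
General solution: T(n) = A·r₁^n + B·r₂^n.
From the initial conditions, A + B = -2 and r₁A + r₂B = 4.
Since r₁ - r₂ = √84: A = (4 - (-2)r₂)/√84 = -1 + \frac{5 \sqrt{21}}{21}, and B = -2 - A = - \frac{5 \sqrt{21}}{21} - 1.
So T(n) = \left(-1 + \frac{5 \sqrt{21}}{21}\right)\left(3 + \sqrt{21}\right)^n + \left(- \frac{5 \sqrt{21}}{21} - 1\right)\left(3 - \sqrt{21}\right)^n.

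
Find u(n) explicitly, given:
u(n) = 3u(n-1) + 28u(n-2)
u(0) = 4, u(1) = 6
Characteristic equation: x² - 3x - 28 = 0, which factors as (x - (-4))(x - (7)) = 0.
Roots r₁ = -4, r₂ = 7 (distinct).
General solution: u(n) = A·(-4)^n + B·(7)^n.
From u(0) = 4: A + B = 4.
From u(1) = 6: -4A + 7B = 6.
Solving: A = 2, B = 2.
So u(n) = 2 \left(-4\right)^{n} + 2 \cdot 7^{n}.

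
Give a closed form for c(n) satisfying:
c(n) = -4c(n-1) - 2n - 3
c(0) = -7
First-order linear with linear forcing.
Homogeneous solution: c_h(n) = A·(-4)^n.
Try particular c_p(n) = pn + q. Substituting:
  pn + q = -4(p(n-1) + q) - 2n - 3.
Matching the n-coefficient: p = -4p - 2 ⇒ p = - \frac{2}{5}.
Matching constants: q = 4p - 4q - 3 ⇒ q = - \frac{23}{25}.
General: c(n) = A·(-4)^n - \frac{2 n}{5} - \frac{23}{25}.
Apply c(0) = -7: A - \frac{23}{25} = -7 ⇒ A = - \frac{152}{25}.
So c(n) = - \frac{152 \left(-4\right)^{n}}{25} - \frac{2 n}{5} - \frac{23}{25}.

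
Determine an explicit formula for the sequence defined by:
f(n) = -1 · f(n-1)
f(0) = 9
Pure geometric recurrence with ratio -1.
By induction f(n) = f(0) · (-1)^n = 9 \left(-1\right)^{n}.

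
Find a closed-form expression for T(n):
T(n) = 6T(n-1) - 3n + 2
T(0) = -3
First-order linear with linear forcing.
Homogeneous solution: T_h(n) = A·(6)^n.
Try particular T_p(n) = pn + q. Substituting:
  pn + q = 6(p(n-1) + q) - 3n + 2.
Matching the n-coefficient: p = 6p - 3 ⇒ p = \frac{3}{5}.
Matching constants: q = -6p + 6q + 2 ⇒ q = \frac{8}{25}.
General: T(n) = A·(6)^n + \frac{3 n}{5} + \frac{8}{25}.
Apply T(0) = -3: A + \frac{8}{25} = -3 ⇒ A = - \frac{83}{25}.
So T(n) = - \frac{83 \cdot 6^{n}}{25} + \frac{3 n}{5} + \frac{8}{25}.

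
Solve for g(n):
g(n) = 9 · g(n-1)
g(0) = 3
Pure geometric recurrence with ratio 9.
By induction g(n) = g(0) · (9)^n = 3 \cdot 9^{n}.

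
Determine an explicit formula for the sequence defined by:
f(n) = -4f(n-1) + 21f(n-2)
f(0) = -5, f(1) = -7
Characteristic equation: x² + 4x - 21 = 0, which factors as (x - (-7))(x - (3)) = 0.
Roots r₁ = -7, r₂ = 3 (distinct).
General solution: f(n) = A·(-7)^n + B·(3)^n.
From f(0) = -5: A + B = -5.
From f(1) = -7: -7A + 3B = -7.
Solving: A = - \frac{4}{5}, B = - \frac{21}{5}.
So f(n) = - \frac{4 \left(-7\right)^{n}}{5} - \frac{21 \cdot 3^{n}}{5}.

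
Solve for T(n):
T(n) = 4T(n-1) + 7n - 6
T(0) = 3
First-order linear with linear forcing.
Homogeneous solution: T_h(n) = A·(4)^n.
Try particular T_p(n) = pn + q. Substituting:
  pn + q = 4(p(n-1) + q) + 7n - 6.
Matching the n-coefficient: p = 4p + 7 ⇒ p = - \frac{7}{3}.
Matching constants: q = -4p + 4q - 6 ⇒ q = - \frac{10}{9}.
General: T(n) = A·(4)^n - \frac{7 n}{3} - \frac{10}{9}.
Apply T(0) = 3: A - \frac{10}{9} = 3 ⇒ A = \frac{37}{9}.
So T(n) = \frac{37 \cdot 4^{n}}{9} - \frac{7 n}{3} - \frac{10}{9}.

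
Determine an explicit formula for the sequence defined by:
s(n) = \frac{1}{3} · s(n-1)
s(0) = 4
Pure geometric recurrence with ratio \frac{1}{3}.
By induction s(n) = s(0) · (\frac{1}{3})^n = 4 \cdot 3^{- n}.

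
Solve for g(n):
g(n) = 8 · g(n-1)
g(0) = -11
Pure geometric recurrence with ratio 8.
By induction g(n) = g(0) · (8)^n = - 11 \cdot 8^{n}.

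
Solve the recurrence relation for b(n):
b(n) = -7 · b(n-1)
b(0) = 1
Pure geometric recurrence with ratio -7.
By induction b(n) = b(0) · (-7)^n = \left(-7\right)^{n}.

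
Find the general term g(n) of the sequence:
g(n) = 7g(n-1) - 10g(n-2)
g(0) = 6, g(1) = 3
Characteristic equation: x² - 7x + 10 = 0, which factors as (x - (5))(x - (2)) = 0.
Roots r₁ = 5, r₂ = 2 (distinct).
General solution: g(n) = A·(5)^n + B·(2)^n.
From g(0) = 6: A + B = 6.
From g(1) = 3: 5A + 2B = 3.
Solving: A = -3, B = 9.
So g(n) = 9 \cdot 2^{n} - 3 \cdot 5^{n}.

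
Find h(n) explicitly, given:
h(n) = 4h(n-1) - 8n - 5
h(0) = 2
First-order linear with linear forcing.
Homogeneous solution: h_h(n) = A·(4)^n.
Try particular h_p(n) = pn + q. Substituting:
  pn + q = 4(p(n-1) + q) - 8n - 5.
Matching the n-coefficient: p = 4p - 8 ⇒ p = \frac{8}{3}.
Matching constants: q = -4p + 4q - 5 ⇒ q = \frac{47}{9}.
General: h(n) = A·(4)^n + \frac{8 n}{3} + \frac{47}{9}.
Apply h(0) = 2: A + \frac{47}{9} = 2 ⇒ A = - \frac{29}{9}.
So h(n) = - \frac{29 \cdot 4^{n}}{9} + \frac{8 n}{3} + \frac{47}{9}.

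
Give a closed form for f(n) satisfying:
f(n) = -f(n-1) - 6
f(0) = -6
First-order linear non-homogeneous.
Homogeneous solution: f_h(n) = A·(-1)^n.
Try constant particular solution f_p = K: K = -K - 6 ⇒ K = -3.
General: f(n) = A·(-1)^n - 3.
Apply f(0) = -6: A - 3 = -6 ⇒ A = -3.
So f(n) = - 3 \left(-1\right)^{n} - 3.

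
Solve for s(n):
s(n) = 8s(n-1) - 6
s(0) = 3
First-order linear non-homogeneous.
Homogeneous solution: s_h(n) = A·(8)^n.
Try constant particular solution s_p = K: K = 8K - 6 ⇒ K = \frac{6}{7}.
General: s(n) = A·(8)^n + \frac{6}{7}.
Apply s(0) = 3: A + \frac{6}{7} = 3 ⇒ A = \frac{15}{7}.
So s(n) = \frac{15 \cdot 8^{n}}{7} + \frac{6}{7}.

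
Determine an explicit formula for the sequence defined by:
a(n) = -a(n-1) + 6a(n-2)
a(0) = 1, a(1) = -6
Characteristic equation: x² + x - 6 = 0, which factors as (x - (-3))(x - (2)) = 0.
Roots r₁ = -3, r₂ = 2 (distinct).
General solution: a(n) = A·(-3)^n + B·(2)^n.
From a(0) = 1: A + B = 1.
From a(1) = -6: -3A + 2B = -6.
Solving: A = \frac{8}{5}, B = - \frac{3}{5}.
So a(n) = \frac{8 \left(-3\right)^{n}}{5} - \frac{3 \cdot 2^{n}}{5}.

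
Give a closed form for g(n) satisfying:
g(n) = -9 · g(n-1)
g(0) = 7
Pure geometric recurrence with ratio -9.
By induction g(n) = g(0) · (-9)^n = 7 \left(-9\right)^{n}.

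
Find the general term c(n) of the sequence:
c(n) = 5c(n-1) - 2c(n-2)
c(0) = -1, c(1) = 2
Characteristic equation: x² - 5x + 2 = 0.
Discriminant Δ = (5)² + 4·(-2) = 17.
Roots r₁,₂ = (5 ± √17)/2, so r₁ = \frac{\sqrt{17}}{2} + \frac{5}{2}, r₂ = \frac{5}{2} - \frac{\sqrt{17}}{2}.
General solution: c(n) = A·r₁^n + B·r₂^n.
From the initial conditions, A + B = -1 and r₁A + r₂B = 2.
Since r₁ - r₂ = √17: A = (2 - (-1)r₂)/√17 = - \frac{1}{2} + \frac{9 \sqrt{17}}{34}, and B = -1 - A = - \frac{9 \sqrt{17}}{34} - \frac{1}{2}.
So c(n) = \left(- \frac{1}{2} + \frac{9 \sqrt{17}}{34}\right)\left(\frac{\sqrt{17}}{2} + \frac{5}{2}\right)^n + \left(- \frac{9 \sqrt{17}}{34} - \frac{1}{2}\right)\left(\frac{5}{2} - \frac{\sqrt{17}}{2}\right)^n.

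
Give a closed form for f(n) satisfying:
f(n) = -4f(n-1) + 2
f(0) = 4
First-order linear non-homogeneous.
Homogeneous solution: f_h(n) = A·(-4)^n.
Try constant particular solution f_p = K: K = -4K + 2 ⇒ K = \frac{2}{5}.
General: f(n) = A·(-4)^n + \frac{2}{5}.
Apply f(0) = 4: A + \frac{2}{5} = 4 ⇒ A = \frac{18}{5}.
So f(n) = \frac{18 \left(-4\right)^{n}}{5} + \frac{2}{5}.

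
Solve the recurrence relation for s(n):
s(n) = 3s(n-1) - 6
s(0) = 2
First-order linear non-homogeneous.
Homogeneous solution: s_h(n) = A·(3)^n.
Try constant particular solution s_p = K: K = 3K - 6 ⇒ K = 3.
General: s(n) = A·(3)^n + 3.
Apply s(0) = 2: A + 3 = 2 ⇒ A = -1.
So s(n) = 3 - 3^{n}.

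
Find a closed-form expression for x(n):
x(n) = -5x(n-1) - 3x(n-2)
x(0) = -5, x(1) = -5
Characteristic equation: x² + 5x + 3 = 0.
Discriminant Δ = (-5)² + 4·(-3) = 13.
Roots r₁,₂ = (-5 ± √13)/2, so r₁ = - \frac{5}{2} + \frac{\sqrt{13}}{2}, r₂ = - \frac{5}{2} - \frac{\sqrt{13}}{2}.
General solution: x(n) = A·r₁^n + B·r₂^n.
From the initial conditions, A + B = -5 and r₁A + r₂B = -5.
Since r₁ - r₂ = √13: A = (-5 - (-5)r₂)/√13 = - \frac{35 \sqrt{13}}{26} - \frac{5}{2}, and B = -5 - A = - \frac{5}{2} + \frac{35 \sqrt{13}}{26}.
So x(n) = \left(- \frac{35 \sqrt{13}}{26} - \frac{5}{2}\right)\left(- \frac{5}{2} + \frac{\sqrt{13}}{2}\right)^n + \left(- \frac{5}{2} + \frac{35 \sqrt{13}}{26}\right)\left(- \frac{5}{2} - \frac{\sqrt{13}}{2}\right)^n.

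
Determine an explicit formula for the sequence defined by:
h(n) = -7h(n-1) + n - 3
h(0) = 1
First-order linear with linear forcing.
Homogeneous solution: h_h(n) = A·(-7)^n.
Try particular h_p(n) = pn + q. Substituting:
  pn + q = -7(p(n-1) + q) + n - 3.
Matching the n-coefficient: p = -7p + 1 ⇒ p = \frac{1}{8}.
Matching constants: q = 7p - 7q - 3 ⇒ q = - \frac{17}{64}.
General: h(n) = A·(-7)^n + \frac{n}{8} - \frac{17}{64}.
Apply h(0) = 1: A - \frac{17}{64} = 1 ⇒ A = \frac{81}{64}.
So h(n) = \frac{81 \left(-7\right)^{n}}{64} + \frac{n}{8} - \frac{17}{64}.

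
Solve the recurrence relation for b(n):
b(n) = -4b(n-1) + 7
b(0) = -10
First-order linear non-homogeneous.
Homogeneous solution: b_h(n) = A·(-4)^n.
Try constant particular solution b_p = K: K = -4K + 7 ⇒ K = \frac{7}{5}.
General: b(n) = A·(-4)^n + \frac{7}{5}.
Apply b(0) = -10: A + \frac{7}{5} = -10 ⇒ A = - \frac{57}{5}.
So b(n) = \frac{7}{5} - \frac{57 \left(-4\right)^{n}}{5}.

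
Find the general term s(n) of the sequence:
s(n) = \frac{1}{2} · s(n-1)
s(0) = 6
Pure geometric recurrence with ratio \frac{1}{2}.
By induction s(n) = s(0) · (\frac{1}{2})^n = 6 \cdot 2^{- n}.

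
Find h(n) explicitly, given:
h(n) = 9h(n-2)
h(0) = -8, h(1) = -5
Characteristic equation: x² - 9 = 0, which factors as (x - (-3))(x - (3)) = 0.
Roots r₁ = -3, r₂ = 3 (distinct).
General solution: h(n) = A·(-3)^n + B·(3)^n.
From h(0) = -8: A + B = -8.
From h(1) = -5: -3A + 3B = -5.
Solving: A = - \frac{19}{6}, B = - \frac{29}{6}.
So h(n) = - \frac{19 \left(-3\right)^{n}}{6} - \frac{29 \cdot 3^{n}}{6}.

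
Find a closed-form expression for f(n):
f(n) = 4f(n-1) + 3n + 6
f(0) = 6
First-order linear with linear forcing.
Homogeneous solution: f_h(n) = A·(4)^n.
Try particular f_p(n) = pn + q. Substituting:
  pn + q = 4(p(n-1) + q) + 3n + 6.
Matching the n-coefficient: p = 4p + 3 ⇒ p = -1.
Matching constants: q = -4p + 4q + 6 ⇒ q = - \frac{10}{3}.
General: f(n) = A·(4)^n - n - \frac{10}{3}.
Apply f(0) = 6: A - \frac{10}{3} = 6 ⇒ A = \frac{28}{3}.
So f(n) = \frac{28 \cdot 4^{n}}{3} - n - \frac{10}{3}.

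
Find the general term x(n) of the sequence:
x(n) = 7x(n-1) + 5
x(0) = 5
First-order linear non-homogeneous.
Homogeneous solution: x_h(n) = A·(7)^n.
Try constant particular solution x_p = K: K = 7K + 5 ⇒ K = - \frac{5}{6}.
General: x(n) = A·(7)^n - \frac{5}{6}.
Apply x(0) = 5: A - \frac{5}{6} = 5 ⇒ A = \frac{35}{6}.
So x(n) = \frac{35 \cdot 7^{n}}{6} - \frac{5}{6}.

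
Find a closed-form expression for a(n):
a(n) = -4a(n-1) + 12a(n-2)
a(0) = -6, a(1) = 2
Characteristic equation: x² + 4x - 12 = 0, which factors as (x - (2))(x - (-6)) = 0.
Roots r₁ = 2, r₂ = -6 (distinct).
General solution: a(n) = A·(2)^n + B·(-6)^n.
From a(0) = -6: A + B = -6.
From a(1) = 2: 2A - 6B = 2.
Solving: A = - \frac{17}{4}, B = - \frac{7}{4}.
So a(n) = - \frac{7 \left(-6\right)^{n}}{4} - \frac{17 \cdot 2^{n}}{4}.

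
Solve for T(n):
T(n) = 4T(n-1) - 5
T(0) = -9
First-order linear non-homogeneous.
Homogeneous solution: T_h(n) = A·(4)^n.
Try constant particular solution T_p = K: K = 4K - 5 ⇒ K = \frac{5}{3}.
General: T(n) = A·(4)^n + \frac{5}{3}.
Apply T(0) = -9: A + \frac{5}{3} = -9 ⇒ A = - \frac{32}{3}.
So T(n) = \frac{5}{3} - \frac{32 \cdot 4^{n}}{3}.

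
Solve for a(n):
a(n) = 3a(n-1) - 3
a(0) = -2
First-order linear non-homogeneous.
Homogeneous solution: a_h(n) = A·(3)^n.
Try constant particular solution a_p = K: K = 3K - 3 ⇒ K = \frac{3}{2}.
General: a(n) = A·(3)^n + \frac{3}{2}.
Apply a(0) = -2: A + \frac{3}{2} = -2 ⇒ A = - \frac{7}{2}.
So a(n) = \frac{3}{2} - \frac{7 \cdot 3^{n}}{2}.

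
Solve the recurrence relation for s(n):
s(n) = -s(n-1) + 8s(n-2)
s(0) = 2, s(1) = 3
Characteristic equation: x² + x - 8 = 0.
Discriminant Δ = (-1)² + 4·(8) = 33.
Roots r₁,₂ = (-1 ± √33)/2, so r₁ = - \frac{1}{2} + \frac{\sqrt{33}}{2}, r₂ = - \frac{\sqrt{33}}{2} - \frac{1}{2}.
General solution: s(n) = A·r₁^n + B·r₂^n.
From the initial conditions, A + B = 2 and r₁A + r₂B = 3.
Since r₁ - r₂ = √33: A = (3 - (2)r₂)/√33 = \frac{4 \sqrt{33}}{33} + 1, and B = 2 - A = 1 - \frac{4 \sqrt{33}}{33}.
So s(n) = \left(\frac{4 \sqrt{33}}{33} + 1\right)\left(- \frac{1}{2} + \frac{\sqrt{33}}{2}\right)^n + \left(1 - \frac{4 \sqrt{33}}{33}\right)\left(- \frac{\sqrt{33}}{2} - \frac{1}{2}\right)^n.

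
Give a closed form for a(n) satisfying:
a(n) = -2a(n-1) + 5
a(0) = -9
First-order linear non-homogeneous.
Homogeneous solution: a_h(n) = A·(-2)^n.
Try constant particular solution a_p = K: K = -2K + 5 ⇒ K = \frac{5}{3}.
General: a(n) = A·(-2)^n + \frac{5}{3}.
Apply a(0) = -9: A + \frac{5}{3} = -9 ⇒ A = - \frac{32}{3}.
So a(n) = \frac{5}{3} - \frac{32 \left(-2\right)^{n}}{3}.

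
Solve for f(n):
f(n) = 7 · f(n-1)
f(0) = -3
Pure geometric recurrence with ratio 7.
By induction f(n) = f(0) · (7)^n = - 3 \cdot 7^{n}.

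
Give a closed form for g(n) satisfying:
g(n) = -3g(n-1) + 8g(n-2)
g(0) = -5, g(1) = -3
Characteristic equation: x² + 3x - 8 = 0.
Discriminant Δ = (-3)² + 4·(8) = 41.
Roots r₁,₂ = (-3 ± √41)/2, so r₁ = - \frac{3}{2} + \frac{\sqrt{41}}{2}, r₂ = - \frac{\sqrt{41}}{2} - \frac{3}{2}.
General solution: g(n) = A·r₁^n + B·r₂^n.
From the initial conditions, A + B = -5 and r₁A + r₂B = -3.
Since r₁ - r₂ = √41: A = (-3 - (-5)r₂)/√41 = - \frac{5}{2} - \frac{21 \sqrt{41}}{82}, and B = -5 - A = - \frac{5}{2} + \frac{21 \sqrt{41}}{82}.
So g(n) = \left(- \frac{5}{2} - \frac{21 \sqrt{41}}{82}\right)\left(- \frac{3}{2} + \frac{\sqrt{41}}{2}\right)^n + \left(- \frac{5}{2} + \frac{21 \sqrt{41}}{82}\right)\left(- \frac{\sqrt{41}}{2} - \frac{3}{2}\right)^n.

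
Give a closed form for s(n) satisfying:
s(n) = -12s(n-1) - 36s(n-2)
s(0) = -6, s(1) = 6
Characteristic equation: x² + 12x + 36 = 0, which is (x - (-6))².
Repeated root r = -6.
General solution: s(n) = (A + Bn)·(-6)^n.
From s(0) = -6: A = -6.
From s(1) = 6: (A + B)·(-6) = 6 ⇒ B = 5.
So s(n) = \left(5 n - 6\right) \cdot (-6)^n.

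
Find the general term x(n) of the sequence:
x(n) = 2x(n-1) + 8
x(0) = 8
First-order linear non-homogeneous.
Homogeneous solution: x_h(n) = A·(2)^n.
Try constant particular solution x_p = K: K = 2K + 8 ⇒ K = -8.
General: x(n) = A·(2)^n - 8.
Apply x(0) = 8: A - 8 = 8 ⇒ A = 16.
So x(n) = 16 \cdot 2^{n} - 8.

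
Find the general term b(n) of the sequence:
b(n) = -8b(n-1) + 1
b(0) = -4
First-order linear non-homogeneous.
Homogeneous solution: b_h(n) = A·(-8)^n.
Try constant particular solution b_p = K: K = -8K + 1 ⇒ K = \frac{1}{9}.
General: b(n) = A·(-8)^n + \frac{1}{9}.
Apply b(0) = -4: A + \frac{1}{9} = -4 ⇒ A = - \frac{37}{9}.
So b(n) = \frac{1}{9} - \frac{37 \left(-8\right)^{n}}{9}.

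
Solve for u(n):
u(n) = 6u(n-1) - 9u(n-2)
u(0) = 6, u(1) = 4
Characteristic equation: x² - 6x + 9 = 0, which is (x - (3))².
Repeated root r = 3.
General solution: u(n) = (A + Bn)·(3)^n.
From u(0) = 6: A = 6.
From u(1) = 4: (A + B)·(3) = 4 ⇒ B = - \frac{14}{3}.
So u(n) = \left(6 - \frac{14 n}{3}\right) \cdot (3)^n.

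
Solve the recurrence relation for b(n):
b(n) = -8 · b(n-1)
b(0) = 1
Pure geometric recurrence with ratio -8.
By induction b(n) = b(0) · (-8)^n = \left(-8\right)^{n}.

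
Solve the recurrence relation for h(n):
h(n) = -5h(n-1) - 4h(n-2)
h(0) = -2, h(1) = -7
Characteristic equation: x² + 5x + 4 = 0, which factors as (x - (-4))(x - (-1)) = 0.
Roots r₁ = -4, r₂ = -1 (distinct).
General solution: h(n) = A·(-4)^n + B·(-1)^n.
From h(0) = -2: A + B = -2.
From h(1) = -7: -4A - B = -7.
Solving: A = 3, B = -5.
So h(n) = - 5 \left(-1\right)^{n} + 3 \left(-4\right)^{n}.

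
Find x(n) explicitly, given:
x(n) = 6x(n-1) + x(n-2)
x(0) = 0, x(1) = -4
Characteristic equation: x² - 6x - 1 = 0.
Discriminant Δ = (6)² + 4·(1) = 40.
Roots r₁,₂ = (6 ± √40)/2, so r₁ = 3 + \sqrt{10}, r₂ = 3 - \sqrt{10}.
General solution: x(n) = A·r₁^n + B·r₂^n.
From the initial conditions, A + B = 0 and r₁A + r₂B = -4.
Since r₁ - r₂ = √40: A = (-4 - (0)r₂)/√40 = - \frac{\sqrt{10}}{5}, and B = 0 - A = \frac{\sqrt{10}}{5}.
So x(n) = \left(- \frac{\sqrt{10}}{5}\right)\left(3 + \sqrt{10}\right)^n + \left(\frac{\sqrt{10}}{5}\right)\left(3 - \sqrt{10}\right)^n.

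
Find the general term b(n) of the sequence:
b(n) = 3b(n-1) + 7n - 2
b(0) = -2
First-order linear with linear forcing.
Homogeneous solution: b_h(n) = A·(3)^n.
Try particular b_p(n) = pn + q. Substituting:
  pn + q = 3(p(n-1) + q) + 7n - 2.
Matching the n-coefficient: p = 3p + 7 ⇒ p = - \frac{7}{2}.
Matching constants: q = -3p + 3q - 2 ⇒ q = - \frac{17}{4}.
General: b(n) = A·(3)^n - \frac{7 n}{2} - \frac{17}{4}.
Apply b(0) = -2: A - \frac{17}{4} = -2 ⇒ A = \frac{9}{4}.
So b(n) = \frac{9 \cdot 3^{n}}{4} - \frac{7 n}{2} - \frac{17}{4}.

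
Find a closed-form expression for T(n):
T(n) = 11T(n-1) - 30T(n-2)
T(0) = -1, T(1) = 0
Characteristic equation: x² - 11x + 30 = 0, which factors as (x - (5))(x - (6)) = 0.
Roots r₁ = 5, r₂ = 6 (distinct).
General solution: T(n) = A·(5)^n + B·(6)^n.
From T(0) = -1: A + B = -1.
From T(1) = 0: 5A + 6B = 0.
Solving: A = -6, B = 5.
So T(n) = - 6 \cdot 5^{n} + 5 \cdot 6^{n}.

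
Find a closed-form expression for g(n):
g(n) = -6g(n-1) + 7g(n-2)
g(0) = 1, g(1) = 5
Characteristic equation: x² + 6x - 7 = 0, which factors as (x - (1))(x - (-7)) = 0.
Roots r₁ = 1, r₂ = -7 (distinct).
General solution: g(n) = A·(1)^n + B·(-7)^n.
From g(0) = 1: A + B = 1.
From g(1) = 5: A - 7B = 5.
Solving: A = \frac{3}{2}, B = - \frac{1}{2}.
So g(n) = \frac{3}{2} - \frac{\left(-7\right)^{n}}{2}.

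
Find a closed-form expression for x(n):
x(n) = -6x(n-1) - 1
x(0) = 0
First-order linear non-homogeneous.
Homogeneous solution: x_h(n) = A·(-6)^n.
Try constant particular solution x_p = K: K = -6K - 1 ⇒ K = - \frac{1}{7}.
General: x(n) = A·(-6)^n - \frac{1}{7}.
Apply x(0) = 0: A - \frac{1}{7} = 0 ⇒ A = \frac{1}{7}.
So x(n) = \frac{\left(-6\right)^{n}}{7} - \frac{1}{7}.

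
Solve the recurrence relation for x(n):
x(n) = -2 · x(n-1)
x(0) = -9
Pure geometric recurrence with ratio -2.
By induction x(n) = x(0) · (-2)^n = - 9 \left(-2\right)^{n}.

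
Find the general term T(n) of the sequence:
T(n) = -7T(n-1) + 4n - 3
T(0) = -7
First-order linear with linear forcing.
Homogeneous solution: T_h(n) = A·(-7)^n.
Try particular T_p(n) = pn + q. Substituting:
  pn + q = -7(p(n-1) + q) + 4n - 3.
Matching the n-coefficient: p = -7p + 4 ⇒ p = \frac{1}{2}.
Matching constants: q = 7p - 7q - 3 ⇒ q = \frac{1}{16}.
General: T(n) = A·(-7)^n + \frac{n}{2} + \frac{1}{16}.
Apply T(0) = -7: A + \frac{1}{16} = -7 ⇒ A = - \frac{113}{16}.
So T(n) = - \frac{113 \left(-7\right)^{n}}{16} + \frac{n}{2} + \frac{1}{16}.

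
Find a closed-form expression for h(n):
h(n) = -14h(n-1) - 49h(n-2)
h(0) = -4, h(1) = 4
Characteristic equation: x² + 14x + 49 = 0, which is (x - (-7))².
Repeated root r = -7.
General solution: h(n) = (A + Bn)·(-7)^n.
From h(0) = -4: A = -4.
From h(1) = 4: (A + B)·(-7) = 4 ⇒ B = \frac{24}{7}.
So h(n) = \left(\frac{24 n}{7} - 4\right) \cdot (-7)^n.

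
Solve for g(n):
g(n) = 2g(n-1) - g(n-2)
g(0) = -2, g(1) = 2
Characteristic equation: x² - 2x + 1 = 0, which is (x - (1))².
Repeated root r = 1.
General solution: g(n) = (A + Bn)·(1)^n.
From g(0) = -2: A = -2.
From g(1) = 2: (A + B)·(1) = 2 ⇒ B = 4.
So g(n) = \left(4 n - 2\right) \cdot (1)^n.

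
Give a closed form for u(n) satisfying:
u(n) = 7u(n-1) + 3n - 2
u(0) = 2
First-order linear with linear forcing.
Homogeneous solution: u_h(n) = A·(7)^n.
Try particular u_p(n) = pn + q. Substituting:
  pn + q = 7(p(n-1) + q) + 3n - 2.
Matching the n-coefficient: p = 7p + 3 ⇒ p = - \frac{1}{2}.
Matching constants: q = -7p + 7q - 2 ⇒ q = - \frac{1}{4}.
General: u(n) = A·(7)^n - \frac{n}{2} - \frac{1}{4}.
Apply u(0) = 2: A - \frac{1}{4} = 2 ⇒ A = \frac{9}{4}.
So u(n) = \frac{9 \cdot 7^{n}}{4} - \frac{n}{2} - \frac{1}{4}.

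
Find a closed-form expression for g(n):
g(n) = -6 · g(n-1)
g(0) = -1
Pure geometric recurrence with ratio -6.
By induction g(n) = g(0) · (-6)^n = - \left(-6\right)^{n}.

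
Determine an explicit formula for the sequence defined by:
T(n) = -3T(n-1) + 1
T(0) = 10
First-order linear non-homogeneous.
Homogeneous solution: T_h(n) = A·(-3)^n.
Try constant particular solution T_p = K: K = -3K + 1 ⇒ K = \frac{1}{4}.
General: T(n) = A·(-3)^n + \frac{1}{4}.
Apply T(0) = 10: A + \frac{1}{4} = 10 ⇒ A = \frac{39}{4}.
So T(n) = \frac{39 \left(-3\right)^{n}}{4} + \frac{1}{4}.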